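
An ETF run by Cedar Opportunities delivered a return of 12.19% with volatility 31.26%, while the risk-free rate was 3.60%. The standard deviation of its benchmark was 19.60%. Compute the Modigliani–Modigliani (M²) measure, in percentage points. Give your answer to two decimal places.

8.99

Sharpe = (Rp − Rf) / σp = (12.19% − 3.60%) / 31.26% = 0.2748
M² = Rf + Sharpe × σm = 3.60% + 0.2748 × 19.60% = 8.9861%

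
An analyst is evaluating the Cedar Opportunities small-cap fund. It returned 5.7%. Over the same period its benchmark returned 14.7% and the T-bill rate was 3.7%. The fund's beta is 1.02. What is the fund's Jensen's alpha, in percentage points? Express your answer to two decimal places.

-9.22

CAPM expected return = Rf + β(Rm − Rf) = 3.7% + 1.02 × (14.7% − 3.7%) = 3.7 + 1.02 × 11.00 = 14.9200%
Jensen's α = Rp − E[R] = 5.7% − 14.9200% = -9.2200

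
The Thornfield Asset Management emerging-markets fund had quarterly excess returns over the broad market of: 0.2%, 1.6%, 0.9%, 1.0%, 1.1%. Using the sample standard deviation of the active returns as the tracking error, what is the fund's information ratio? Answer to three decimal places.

μ = (0.2 + 1.6 + 0.9 + 1 + 1.1) / 5 = 4.80 / 5 = 0.9600%
Sample σ = √[Σ(r − μ)² / 4] = √[1.0120 / 4] = √0.2530 = 0.5030%
IR = μ / tracking error = 0.9600 / 0.5030 = 1.9085

1.909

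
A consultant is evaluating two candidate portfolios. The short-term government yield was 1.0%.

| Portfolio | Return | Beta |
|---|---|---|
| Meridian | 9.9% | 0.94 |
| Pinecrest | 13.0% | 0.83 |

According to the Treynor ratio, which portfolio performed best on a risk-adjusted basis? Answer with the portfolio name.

Meridian: Treynor = (9.9% − 1.0%) / 0.94 = 9.468
Pinecrest: Treynor = (13.0% − 1.0%) / 0.83 = 14.458
Highest: Pinecrest (14.458).

Pinecrest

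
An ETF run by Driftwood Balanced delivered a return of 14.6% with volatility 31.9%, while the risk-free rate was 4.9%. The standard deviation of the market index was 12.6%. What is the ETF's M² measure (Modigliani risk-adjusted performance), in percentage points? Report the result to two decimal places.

Sharpe = (Rp − Rf) / σp = (14.6% − 4.9%) / 31.9% = 0.3041
M² = Rf + Sharpe × σm = 4.9% + 0.3041 × 12.6% = 8.7317%

8.73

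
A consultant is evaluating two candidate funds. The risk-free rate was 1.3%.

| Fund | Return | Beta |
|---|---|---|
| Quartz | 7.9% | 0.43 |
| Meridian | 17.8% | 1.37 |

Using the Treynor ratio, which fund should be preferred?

Quartz: Treynor = (7.9% − 1.3%) / 0.43 = 15.349
Meridian: Treynor = (17.8% − 1.3%) / 1.37 = 12.044
Highest: Quartz (15.349).

Quartz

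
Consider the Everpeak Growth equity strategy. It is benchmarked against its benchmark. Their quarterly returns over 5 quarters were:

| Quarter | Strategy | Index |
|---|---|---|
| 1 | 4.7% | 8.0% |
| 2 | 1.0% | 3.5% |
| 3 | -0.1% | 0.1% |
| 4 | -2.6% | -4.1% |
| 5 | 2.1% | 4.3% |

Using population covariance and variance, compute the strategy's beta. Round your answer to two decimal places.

r̄p = 1.0200%,  r̄m = 2.3600%
Cov = Σ(rp − r̄p)(rm − r̄m) / 5 = 9.7488
Var(rm) = Σ(rm − r̄m)² / 5 = 16.7424
β = Cov / Var = 9.7488 / 16.7424 = 0.5823

0.58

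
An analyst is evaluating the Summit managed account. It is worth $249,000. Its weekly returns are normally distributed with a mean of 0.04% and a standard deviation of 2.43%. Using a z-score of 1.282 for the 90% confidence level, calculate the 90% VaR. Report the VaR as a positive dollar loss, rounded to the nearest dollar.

Return at the 90% tail: μ − z·σ = 0.04% − 1.282 × 2.43% = 0.04 − 3.11526 = -3.07526%
VaR = −(-3.07526%) × $249,000 = 3.07526% × $249,000 = $7,657

$7,657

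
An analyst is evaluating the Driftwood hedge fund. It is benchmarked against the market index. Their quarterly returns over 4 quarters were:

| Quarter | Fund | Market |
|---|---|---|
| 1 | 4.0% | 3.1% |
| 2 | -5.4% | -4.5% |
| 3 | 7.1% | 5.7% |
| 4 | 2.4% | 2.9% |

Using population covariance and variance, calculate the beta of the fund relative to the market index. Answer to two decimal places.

1.20

r̄p = 2.0250%,  r̄m = 1.8000%
Cov = Σ(rp − r̄p)(rm − r̄m) / 4 = 17.3875
Var(rm) = Σ(rm − r̄m)² / 4 = 14.4500
β = Cov / Var = 17.3875 / 14.4500 = 1.2033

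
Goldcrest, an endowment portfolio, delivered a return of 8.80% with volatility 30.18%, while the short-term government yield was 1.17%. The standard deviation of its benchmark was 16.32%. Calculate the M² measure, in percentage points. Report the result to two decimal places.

Sharpe = (Rp − Rf) / σp = (8.80% − 1.17%) / 30.18% = 0.2528
M² = Rf + Sharpe × σm = 1.17% + 0.2528 × 16.32% = 5.2957%

5.30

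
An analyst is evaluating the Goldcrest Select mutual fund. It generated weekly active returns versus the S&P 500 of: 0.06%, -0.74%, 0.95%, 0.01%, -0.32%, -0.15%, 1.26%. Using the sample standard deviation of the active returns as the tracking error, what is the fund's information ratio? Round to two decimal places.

0.22

Mean return μ = 1.070 / 7 = 0.1529%
Σ(r − μ)² = 3.0027; sample σ = √(3.0027/6) = 0.7074%
IR = μ / tracking error = 0.1529 / 0.7074 = 0.2161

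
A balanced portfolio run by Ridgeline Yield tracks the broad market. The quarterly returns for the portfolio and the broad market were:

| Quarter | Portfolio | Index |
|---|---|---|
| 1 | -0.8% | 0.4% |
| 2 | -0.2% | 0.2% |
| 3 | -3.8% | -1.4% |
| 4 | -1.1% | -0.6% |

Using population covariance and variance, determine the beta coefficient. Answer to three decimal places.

r̄p = -1.4750%,  r̄m = -0.3500%
Cov = Σ(rp − r̄p)(rm − r̄m) / 4 = 0.8888
Var(rm) = Σ(rm − r̄m)² / 4 = 0.5075
β = Cov / Var = 0.8888 / 0.5075 = 1.7513

1.751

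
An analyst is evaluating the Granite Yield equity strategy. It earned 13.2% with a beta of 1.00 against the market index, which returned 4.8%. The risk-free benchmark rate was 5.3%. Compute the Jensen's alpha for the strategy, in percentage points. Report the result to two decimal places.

8.40

CAPM expected return = Rf + β(Rm − Rf) = 5.3% + 1.00 × (4.8% − 5.3%) = 5.3 + 1.00 × -0.50 = 4.8000%
Jensen's α = Rp − E[R] = 13.2% − 4.8000% = 8.4000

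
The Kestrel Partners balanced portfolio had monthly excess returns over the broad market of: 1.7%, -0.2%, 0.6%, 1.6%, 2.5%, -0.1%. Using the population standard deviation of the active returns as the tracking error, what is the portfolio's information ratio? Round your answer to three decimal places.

r̄ = (1.7 − 0.2 + 0.6 + 1.6 + 2.5 − 0.1) / 6 = 1.0167%
Population std dev = √[5.9083 / 6] = 0.9923%
IR = r̄ / tracking error = 1.0167 / 0.9923 = 1.0246

1.025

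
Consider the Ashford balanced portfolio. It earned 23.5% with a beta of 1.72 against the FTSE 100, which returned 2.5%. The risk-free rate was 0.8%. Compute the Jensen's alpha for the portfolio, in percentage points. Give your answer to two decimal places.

CAPM expected return = Rf + β(Rm − Rf) = 0.8% + 1.72 × (2.5% − 0.8%) = 0.8 + 1.72 × 1.70 = 3.7240%
Jensen's α = Rp − E[R] = 23.5% − 3.7240% = 19.7760

19.78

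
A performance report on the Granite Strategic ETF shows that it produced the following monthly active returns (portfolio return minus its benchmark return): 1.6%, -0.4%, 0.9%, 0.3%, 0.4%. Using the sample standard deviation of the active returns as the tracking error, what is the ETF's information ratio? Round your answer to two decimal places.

0.75

Mean return r̄ = 2.80 / 5 = 0.5600%
Sample std dev = √[2.2120 / 4] = 0.7436%
IR = r̄ / tracking error = 0.5600 / 0.7436 = 0.7531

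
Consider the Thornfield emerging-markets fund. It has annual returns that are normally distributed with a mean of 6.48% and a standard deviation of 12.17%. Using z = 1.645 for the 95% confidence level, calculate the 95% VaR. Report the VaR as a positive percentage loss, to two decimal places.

13.54

VaR (as % loss) = −(μ − z·σ) = −(6.48% − 1.645 × 12.17%) = −(-13.53965%) = 13.53965%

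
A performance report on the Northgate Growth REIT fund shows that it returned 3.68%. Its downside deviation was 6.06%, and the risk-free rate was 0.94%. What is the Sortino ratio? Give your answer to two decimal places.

0.45

Sortino = (Rp − Rf) / σd = (3.68% − 0.94%) / 6.06% = 2.74% / 6.06% = 0.4521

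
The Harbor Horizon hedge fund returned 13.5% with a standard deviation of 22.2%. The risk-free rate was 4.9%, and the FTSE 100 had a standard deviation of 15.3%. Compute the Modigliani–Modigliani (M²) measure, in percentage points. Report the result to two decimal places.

Sharpe = (Rp − Rf) / σp = (13.5% − 4.9%) / 22.2% = 0.3874
M² = Rf + Sharpe × σm = 4.9% + 0.3874 × 15.3% = 10.8272%

10.83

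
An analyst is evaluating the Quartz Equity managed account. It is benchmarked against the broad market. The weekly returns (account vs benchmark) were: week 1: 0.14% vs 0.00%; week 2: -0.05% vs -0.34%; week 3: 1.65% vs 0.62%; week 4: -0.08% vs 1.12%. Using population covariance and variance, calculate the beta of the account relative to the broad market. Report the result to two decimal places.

r̄p = 0.4150%,  r̄m = 0.3500%
Cov = Σ(rp − r̄p)(rm − r̄m) / 4 = 0.0924
Var(rm) = Σ(rm − r̄m)² / 4 = 0.3161
β = Cov / Var = 0.0924 / 0.3161 = 0.2923

0.29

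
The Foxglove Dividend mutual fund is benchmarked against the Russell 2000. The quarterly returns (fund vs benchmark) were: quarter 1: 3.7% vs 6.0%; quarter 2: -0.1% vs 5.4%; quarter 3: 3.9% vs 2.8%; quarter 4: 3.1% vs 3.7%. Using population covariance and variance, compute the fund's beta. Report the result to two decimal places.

r̄p = 2.6500%,  r̄m = 4.4750%
Cov = Σ(rp − r̄p)(rm − r̄m) / 4 = -0.8463
Var(rm) = Σ(rm − r̄m)² / 4 = 1.6469
β = Cov / Var = -0.8463 / 1.6469 = -0.5139

-0.51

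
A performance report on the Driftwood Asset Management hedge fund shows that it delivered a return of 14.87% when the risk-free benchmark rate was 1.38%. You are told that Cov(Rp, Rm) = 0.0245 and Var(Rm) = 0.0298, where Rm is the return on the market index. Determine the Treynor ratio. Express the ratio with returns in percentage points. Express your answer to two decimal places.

β = Cov / Var = 0.0245 / 0.0298 = 0.8221
Treynor = (Rp − Rf) / β = (14.87% − 1.38%) / 0.8221 = 13.49 / 0.8221 = 16.4092

16.41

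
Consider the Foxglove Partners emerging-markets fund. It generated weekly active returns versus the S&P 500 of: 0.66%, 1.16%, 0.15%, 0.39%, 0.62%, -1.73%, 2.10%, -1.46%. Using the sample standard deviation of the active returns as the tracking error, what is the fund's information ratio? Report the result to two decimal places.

0.18

μ = (0.66 + 1.16 + 0.15 + 0.39 + 0.62 − 1.73 + 2.1 − 1.46) / 8 = 0.2363%
Σ(r − μ)² = (0.66 − 0.2363)² + (1.16 − 0.2363)² + … = 11.4282
σ = √[11.4282 / 7] = 1.2777%
IR = μ / tracking error = 0.2363 / 1.2777 = 0.1849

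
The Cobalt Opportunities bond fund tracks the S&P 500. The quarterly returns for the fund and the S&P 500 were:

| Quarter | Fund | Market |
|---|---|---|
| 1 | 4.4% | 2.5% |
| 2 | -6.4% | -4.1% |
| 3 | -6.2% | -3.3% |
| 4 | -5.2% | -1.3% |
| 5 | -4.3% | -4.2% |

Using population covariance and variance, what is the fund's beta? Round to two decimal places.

1.44

r̄p = -3.5400%,  r̄m = -2.0800%
Cov = Σ(rp − r̄p)(rm − r̄m) / 5 = 9.1408
Var(rm) = Σ(rm − r̄m)² / 5 = 6.3296
β = Cov / Var = 9.1408 / 6.3296 = 1.4441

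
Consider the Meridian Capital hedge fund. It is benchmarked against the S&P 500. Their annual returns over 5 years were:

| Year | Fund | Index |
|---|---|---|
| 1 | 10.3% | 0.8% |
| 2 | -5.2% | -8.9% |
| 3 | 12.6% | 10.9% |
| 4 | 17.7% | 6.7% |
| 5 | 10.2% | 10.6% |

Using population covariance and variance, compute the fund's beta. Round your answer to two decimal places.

0.86

r̄p = 9.1200%,  r̄m = 4.0200%
Cov = Σ(rp − r̄p)(rm − r̄m) / 5 = 47.0516
Var(rm) = Σ(rm − r̄m)² / 5 = 55.0216
β = Cov / Var = 47.0516 / 55.0216 = 0.8551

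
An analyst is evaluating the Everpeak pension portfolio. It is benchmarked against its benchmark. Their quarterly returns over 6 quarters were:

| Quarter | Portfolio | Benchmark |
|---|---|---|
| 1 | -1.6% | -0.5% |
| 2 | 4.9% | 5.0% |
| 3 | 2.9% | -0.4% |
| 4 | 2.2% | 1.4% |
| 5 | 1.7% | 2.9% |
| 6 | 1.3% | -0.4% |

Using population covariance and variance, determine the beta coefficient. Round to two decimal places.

0.65

r̄p = 1.9000%,  r̄m = 1.3333%
Cov = Σ(rp − r̄p)(rm − r̄m) / 6 = 2.7383
Var(rm) = Σ(rm − r̄m)² / 6 = 4.2122
β = Cov / Var = 2.7383 / 4.2122 = 0.6501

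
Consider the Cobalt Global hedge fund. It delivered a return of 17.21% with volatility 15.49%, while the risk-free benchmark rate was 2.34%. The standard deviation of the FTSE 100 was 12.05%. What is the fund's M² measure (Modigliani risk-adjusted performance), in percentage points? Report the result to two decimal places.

13.91

Sharpe = (Rp − Rf) / σp = (17.21% − 2.34%) / 15.49% = 0.9600
M² = Rf + Sharpe × σm = 2.34% + 0.9600 × 12.05% = 13.9080%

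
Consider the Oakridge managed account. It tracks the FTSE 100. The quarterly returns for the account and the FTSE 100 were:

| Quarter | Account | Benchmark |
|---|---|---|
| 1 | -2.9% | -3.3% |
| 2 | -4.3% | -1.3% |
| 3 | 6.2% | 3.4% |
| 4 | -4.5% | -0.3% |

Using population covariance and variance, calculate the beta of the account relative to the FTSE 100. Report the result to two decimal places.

r̄p = -1.3750%,  r̄m = -0.3750%
Cov = Σ(rp − r̄p)(rm − r̄m) / 4 = 8.8819
Var(rm) = Σ(rm − r̄m)² / 4 = 5.9169
β = Cov / Var = 8.8819 / 5.9169 = 1.5011

1.50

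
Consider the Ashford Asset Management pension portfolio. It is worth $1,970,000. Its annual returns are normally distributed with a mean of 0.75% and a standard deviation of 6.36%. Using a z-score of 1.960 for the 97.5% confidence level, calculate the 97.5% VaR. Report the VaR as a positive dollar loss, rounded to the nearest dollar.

Return at the 97.5% tail: μ − z·σ = 0.75% − 1.960 × 6.36% = 0.75 − 12.4656 = -11.7156%
VaR = −(-11.7156%) × $1,970,000 = 11.7156% × $1,970,000 = $230,797

$230,797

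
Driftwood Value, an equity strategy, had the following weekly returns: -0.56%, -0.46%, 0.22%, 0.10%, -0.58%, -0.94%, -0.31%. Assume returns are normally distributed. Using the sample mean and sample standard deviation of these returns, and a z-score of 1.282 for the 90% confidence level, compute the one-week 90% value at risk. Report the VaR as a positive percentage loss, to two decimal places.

0.88

Mean return r̄ = -2.530 / 7 = -0.3614%
Σ(r − r̄)² = 0.9853; sample σ = √(0.9853/6) = 0.4052%
VaR = −(r̄ − z·σ) = −(-0.3614 − 1.282 × 0.4052) = −(-0.8809) = 0.8809%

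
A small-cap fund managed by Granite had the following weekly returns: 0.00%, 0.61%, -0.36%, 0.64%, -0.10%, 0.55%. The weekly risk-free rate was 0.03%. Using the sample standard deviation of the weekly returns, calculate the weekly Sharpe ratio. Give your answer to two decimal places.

r̄ = (0 + 0.61 − 0.36 + 0.64 − 0.1 + 0.55) / 6 = 0.2233%
Σ(r − r̄)² = 0.9245; sample σ = √(0.9245/5) = 0.4300%
Sharpe = (r̄ − rf) / σ = (0.2233 − 0.03) / 0.4300 = 0.1933 / 0.4300 = 0.4495

0.45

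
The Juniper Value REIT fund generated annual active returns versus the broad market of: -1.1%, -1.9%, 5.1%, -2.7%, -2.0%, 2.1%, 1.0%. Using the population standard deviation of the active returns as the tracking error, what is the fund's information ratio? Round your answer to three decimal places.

r̄ = (-1.1 − 1.9 + 5.1 − 2.7 − 2 + 2.1 + 1) / 7 = 0.50 / 7 = 0.0714%
Σ(r − r̄)² = 47.4943; population σ = √(47.4943/7) = 2.6048%
IR = r̄ / tracking error = 0.0714 / 2.6048 = 0.0274

0.027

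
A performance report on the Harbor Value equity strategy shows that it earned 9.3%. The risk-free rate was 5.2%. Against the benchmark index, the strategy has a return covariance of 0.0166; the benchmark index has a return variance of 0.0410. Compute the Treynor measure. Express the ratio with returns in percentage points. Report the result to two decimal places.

β = Cov / Var = 0.0166 / 0.0410 = 0.4049
Treynor = (Rp − Rf) / β = (9.3% − 5.2%) / 0.4049 = 4.10 / 0.4049 = 10.1260

10.13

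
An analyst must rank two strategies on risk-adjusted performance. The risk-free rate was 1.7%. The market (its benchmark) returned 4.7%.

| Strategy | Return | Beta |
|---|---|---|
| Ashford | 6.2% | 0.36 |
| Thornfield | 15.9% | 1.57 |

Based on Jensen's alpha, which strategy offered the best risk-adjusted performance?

Thornfield

Ashford: α = 6.2% − [1.7% + 0.36 × (4.7% − 1.7%)] = 3.420
Thornfield: α = 15.9% − [1.7% + 1.57 × (4.7% − 1.7%)] = 9.490
Highest: Thornfield (9.490).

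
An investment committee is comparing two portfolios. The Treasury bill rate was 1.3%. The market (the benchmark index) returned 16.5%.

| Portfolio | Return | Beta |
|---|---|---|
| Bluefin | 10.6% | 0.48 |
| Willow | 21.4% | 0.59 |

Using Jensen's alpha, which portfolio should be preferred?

Bluefin: α = 10.6% − [1.3% + 0.48 × (16.5% − 1.3%)] = 2.004
Willow: α = 21.4% − [1.3% + 0.59 × (16.5% − 1.3%)] = 11.132
Highest: Willow (11.132).

Willow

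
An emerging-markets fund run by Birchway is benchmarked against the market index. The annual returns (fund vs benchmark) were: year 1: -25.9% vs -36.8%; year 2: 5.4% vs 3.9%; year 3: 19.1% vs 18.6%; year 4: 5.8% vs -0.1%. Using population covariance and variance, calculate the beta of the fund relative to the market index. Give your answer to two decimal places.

r̄p = 1.1000%,  r̄m = -3.6000%
Cov = Σ(rp − r̄p)(rm − r̄m) / 4 = 336.1750
Var(rm) = Σ(rm − r̄m)² / 4 = 415.8950
β = Cov / Var = 336.1750 / 415.8950 = 0.8083

0.81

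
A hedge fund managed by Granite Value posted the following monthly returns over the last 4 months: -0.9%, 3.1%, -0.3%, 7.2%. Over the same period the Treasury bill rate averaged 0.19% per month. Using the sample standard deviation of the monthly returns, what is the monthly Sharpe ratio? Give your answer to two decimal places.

r̄ = (-0.9 + 3.1 − 0.3 + 7.2) / 4 = 2.2750%
Σ(r − r̄)² = (-0.9 − 2.2750)² + (3.1 − 2.2750)² + (-0.3 − 2.2750)² + … = 41.6475
sample σ = √(41.6475 / 3) = √13.8825 = 3.7259%
Sharpe = (r̄ − rf) / σ = (2.2750 − 0.19) / 3.7259 = 2.0850 / 3.7259 = 0.5596

0.56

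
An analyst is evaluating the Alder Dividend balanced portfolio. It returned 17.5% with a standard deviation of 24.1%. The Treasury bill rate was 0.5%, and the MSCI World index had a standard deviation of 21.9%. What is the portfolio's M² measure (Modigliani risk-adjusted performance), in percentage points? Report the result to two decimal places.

Sharpe = (Rp − Rf) / σp = (17.5% − 0.5%) / 24.1% = 0.7054
M² = Rf + Sharpe × σm = 0.5% + 0.7054 × 21.9% = 15.9483%

15.95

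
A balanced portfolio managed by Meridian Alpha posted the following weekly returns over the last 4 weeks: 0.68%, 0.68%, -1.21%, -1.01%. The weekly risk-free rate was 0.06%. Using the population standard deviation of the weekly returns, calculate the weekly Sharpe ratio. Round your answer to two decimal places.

-0.31

Mean return r̄ = -0.860 / 4 = -0.2150%
Population std dev = √[3.2241 / 4] = 0.8978%
Sharpe = (r̄ − rf) / σ = (-0.2150 − 0.06) / 0.8978 = -0.2750 / 0.8978 = -0.3063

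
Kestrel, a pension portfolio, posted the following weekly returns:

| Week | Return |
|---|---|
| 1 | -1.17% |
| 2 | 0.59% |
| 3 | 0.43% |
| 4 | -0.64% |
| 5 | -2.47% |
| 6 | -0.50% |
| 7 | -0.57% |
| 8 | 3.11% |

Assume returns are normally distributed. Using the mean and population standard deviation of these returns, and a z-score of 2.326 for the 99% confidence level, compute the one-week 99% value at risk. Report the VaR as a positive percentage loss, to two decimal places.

Mean return r̄ = -1.220 / 8 = -0.1525%
Σ(r − r̄)² = (-1.17 − (-0.1525))² + (0.59 − (-0.1525))² + … = 18.4734
population σ = √(18.4734 / 8) = √2.3092 = 1.5196%
VaR = −(r̄ − z·σ) = −(-0.1525 − 2.326 × 1.5196) = −(-3.6871) = 3.6871%

3.69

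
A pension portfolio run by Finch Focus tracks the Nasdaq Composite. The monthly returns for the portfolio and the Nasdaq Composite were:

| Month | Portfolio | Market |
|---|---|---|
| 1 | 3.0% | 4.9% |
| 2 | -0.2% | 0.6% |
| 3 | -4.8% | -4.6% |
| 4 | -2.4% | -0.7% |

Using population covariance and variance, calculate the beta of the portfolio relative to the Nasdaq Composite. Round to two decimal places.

0.84

r̄p = -1.1000%,  r̄m = 0.0500%
Cov = Σ(rp − r̄p)(rm − r̄m) / 4 = 9.6400
Var(rm) = Σ(rm − r̄m)² / 4 = 11.5025
β = Cov / Var = 9.6400 / 11.5025 = 0.8381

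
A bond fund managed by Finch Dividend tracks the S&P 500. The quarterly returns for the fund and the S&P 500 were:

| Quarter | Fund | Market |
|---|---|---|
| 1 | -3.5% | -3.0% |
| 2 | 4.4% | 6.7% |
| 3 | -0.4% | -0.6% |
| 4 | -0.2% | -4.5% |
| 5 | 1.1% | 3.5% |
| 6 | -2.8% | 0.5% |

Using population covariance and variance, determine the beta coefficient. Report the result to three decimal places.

0.514

r̄p = -0.2333%,  r̄m = 0.4333%
Cov = Σ(rp − r̄p)(rm − r̄m) / 6 = 7.3628
Var(rm) = Σ(rm − r̄m)² / 6 = 14.3122
β = Cov / Var = 7.3628 / 14.3122 = 0.5144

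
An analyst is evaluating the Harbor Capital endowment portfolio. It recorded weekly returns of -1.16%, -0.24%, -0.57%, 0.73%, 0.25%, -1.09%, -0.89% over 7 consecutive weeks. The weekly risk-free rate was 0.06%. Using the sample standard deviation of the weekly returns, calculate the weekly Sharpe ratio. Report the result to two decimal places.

-0.68

μ = (-1.16 − 0.24 − 0.57 + 0.73 + 0.25 − 1.09 − 0.89) / 7 = -0.4243%
Σ(r − μ)² = (-1.16 − (-0.4243))² + (-0.24 − (-0.4243))² + (-0.57 − (-0.4243))² + … = 3.0436
sample σ = √(3.0436 / 6) = √0.5073 = 0.7122%
Sharpe = (μ − rf) / σ = (-0.4243 − 0.06) / 0.7122 = -0.4843 / 0.7122 = -0.6800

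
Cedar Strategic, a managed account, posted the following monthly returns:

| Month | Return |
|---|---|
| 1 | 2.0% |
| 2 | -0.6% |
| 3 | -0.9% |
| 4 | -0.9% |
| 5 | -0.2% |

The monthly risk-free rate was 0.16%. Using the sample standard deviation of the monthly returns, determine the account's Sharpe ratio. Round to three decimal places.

Mean return r̄ = -0.60 / 5 = -0.1200%
Sample σ = √[Σ(r − r̄)² / 4] = √[5.9480 / 4] = √1.4870 = 1.2194%
Sharpe = (r̄ − rf) / σ = (-0.1200 − 0.16) / 1.2194 = -0.2800 / 1.2194 = -0.2296

-0.230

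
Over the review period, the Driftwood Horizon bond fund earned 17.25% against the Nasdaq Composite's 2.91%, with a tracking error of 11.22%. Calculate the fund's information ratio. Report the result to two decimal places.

IR = (Rp − Rb) / TE = (17.25% − 2.91%) / 11.22% = 14.34% / 11.22% = 1.2781

1.28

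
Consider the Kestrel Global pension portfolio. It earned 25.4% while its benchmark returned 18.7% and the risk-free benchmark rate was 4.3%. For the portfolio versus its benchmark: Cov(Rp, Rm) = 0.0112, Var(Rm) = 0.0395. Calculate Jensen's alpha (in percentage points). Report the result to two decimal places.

17.02

β = Cov / Var = 0.0112 / 0.0395 = 0.2835
E[R] = Rf + β(Rm − Rf) = 4.3% + 0.2835 × (18.7% − 4.3%) = 8.3824%
α = Rp − E[R] = 25.4% − 8.3824% = 17.0176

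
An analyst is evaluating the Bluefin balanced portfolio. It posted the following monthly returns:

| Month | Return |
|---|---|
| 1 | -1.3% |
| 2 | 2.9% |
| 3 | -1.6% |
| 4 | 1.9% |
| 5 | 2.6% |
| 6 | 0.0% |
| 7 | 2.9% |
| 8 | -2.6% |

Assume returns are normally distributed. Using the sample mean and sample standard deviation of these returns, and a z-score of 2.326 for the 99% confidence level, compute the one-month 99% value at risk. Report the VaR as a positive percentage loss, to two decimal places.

r̄ = (-1.3 + 2.9 − 1.6 + 1.9 + 2.6 + 0 + 2.9 − 2.6) / 8 = 4.80 / 8 = 0.6000%
Sample σ = √[Σ(r − r̄)² / 7] = √[35.3200 / 7] = √5.0457 = 2.2463%
VaR = −(r̄ − z·σ) = −(0.6000 − 2.326 × 2.2463) = −(-4.6249) = 4.6249%

4.62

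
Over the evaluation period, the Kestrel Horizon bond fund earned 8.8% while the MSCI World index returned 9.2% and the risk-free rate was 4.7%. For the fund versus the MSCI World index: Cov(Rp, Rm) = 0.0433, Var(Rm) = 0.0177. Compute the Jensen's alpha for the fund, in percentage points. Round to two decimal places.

β = Cov / Var = 0.0433 / 0.0177 = 2.4463
E[R] = Rf + β(Rm − Rf) = 4.7% + 2.4463 × (9.2% − 4.7%) = 15.7084%
α = Rp − E[R] = 8.8% − 15.7084% = -6.9084

-6.91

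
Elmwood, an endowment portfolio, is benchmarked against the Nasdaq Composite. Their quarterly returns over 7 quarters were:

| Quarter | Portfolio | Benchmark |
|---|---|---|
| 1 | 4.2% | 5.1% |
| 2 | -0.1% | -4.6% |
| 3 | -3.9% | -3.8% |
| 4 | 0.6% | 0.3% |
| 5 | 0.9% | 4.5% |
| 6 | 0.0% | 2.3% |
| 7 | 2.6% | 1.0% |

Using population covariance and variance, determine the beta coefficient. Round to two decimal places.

r̄p = 0.6143%,  r̄m = 0.6857%
Cov = Σ(rp − r̄p)(rm − r̄m) / 7 = 5.7973
Var(rm) = Σ(rm − r̄m)² / 7 = 12.1355
β = Cov / Var = 5.7973 / 12.1355 = 0.4777

0.48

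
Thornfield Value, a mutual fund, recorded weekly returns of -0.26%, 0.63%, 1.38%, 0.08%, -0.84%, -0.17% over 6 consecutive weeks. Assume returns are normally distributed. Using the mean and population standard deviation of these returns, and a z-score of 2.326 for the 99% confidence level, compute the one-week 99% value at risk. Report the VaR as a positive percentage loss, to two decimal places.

r̄ = (-0.26 + 0.63 + 1.38 + 0.08 − 0.84 − 0.17) / 6 = 0.820 / 6 = 0.1367%
Population std dev = √[2.9977 / 6] = 0.7068%
VaR = −(r̄ − z·σ) = −(0.1367 − 2.326 × 0.7068) = −(-1.5073) = 1.5073%

1.51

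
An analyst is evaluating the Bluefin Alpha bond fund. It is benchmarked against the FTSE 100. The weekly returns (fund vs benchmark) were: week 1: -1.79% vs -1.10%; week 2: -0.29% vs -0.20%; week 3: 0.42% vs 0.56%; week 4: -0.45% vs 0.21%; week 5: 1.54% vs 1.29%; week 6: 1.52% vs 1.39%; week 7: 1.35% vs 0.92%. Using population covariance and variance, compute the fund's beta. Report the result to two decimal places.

1.38

r̄p = 0.3286%,  r̄m = 0.4386%
Cov = Σ(rp − r̄p)(rm − r̄m) / 7 = 0.9286
Var(rm) = Σ(rm − r̄m)² / 7 = 0.6720
β = Cov / Var = 0.9286 / 0.6720 = 1.3818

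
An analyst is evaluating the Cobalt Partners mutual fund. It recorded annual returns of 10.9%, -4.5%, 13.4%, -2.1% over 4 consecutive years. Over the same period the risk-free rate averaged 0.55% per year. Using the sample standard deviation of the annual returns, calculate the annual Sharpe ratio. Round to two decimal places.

r̄ = (10.9 − 4.5 + 13.4 − 2.1) / 4 = 17.70 / 4 = 4.4250%
Sample std dev = √[244.7075 / 3] = 9.0316%
Sharpe = (r̄ − rf) / σ = (4.4250 − 0.55) / 9.0316 = 3.8750 / 9.0316 = 0.4290

0.43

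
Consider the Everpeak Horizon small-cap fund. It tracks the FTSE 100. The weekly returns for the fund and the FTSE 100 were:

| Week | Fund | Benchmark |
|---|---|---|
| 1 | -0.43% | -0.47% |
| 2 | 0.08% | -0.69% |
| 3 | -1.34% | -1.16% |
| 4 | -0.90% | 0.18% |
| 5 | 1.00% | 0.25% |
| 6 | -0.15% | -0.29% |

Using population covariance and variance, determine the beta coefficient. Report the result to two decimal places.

r̄p = -0.2900%,  r̄m = -0.3633%
Cov = Σ(rp − r̄p)(rm − r̄m) / 6 = 0.2001
Var(rm) = Σ(rm − r̄m)² / 6 = 0.2383
β = Cov / Var = 0.2001 / 0.2383 = 0.8397

0.84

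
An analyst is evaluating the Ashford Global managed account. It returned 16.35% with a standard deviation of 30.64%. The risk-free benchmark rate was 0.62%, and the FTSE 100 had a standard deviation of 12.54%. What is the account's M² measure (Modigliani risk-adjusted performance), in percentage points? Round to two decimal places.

Sharpe = (Rp − Rf) / σp = (16.35% − 0.62%) / 30.64% = 0.5134
M² = Rf + Sharpe × σm = 0.62% + 0.5134 × 12.54% = 7.0580%

7.06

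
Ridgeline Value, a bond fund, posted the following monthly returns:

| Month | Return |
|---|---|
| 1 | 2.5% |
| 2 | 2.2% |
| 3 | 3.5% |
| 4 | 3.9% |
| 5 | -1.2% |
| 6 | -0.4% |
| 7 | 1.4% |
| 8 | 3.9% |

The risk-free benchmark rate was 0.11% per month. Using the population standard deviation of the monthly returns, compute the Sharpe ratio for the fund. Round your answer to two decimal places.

Mean return r̄ = 15.80 / 8 = 1.9750%
Σ(r − r̄)² = 26.1150; population σ = √(26.1150/8) = 1.8068%
Sharpe = (r̄ − rf) / σ = (1.9750 − 0.11) / 1.8068 = 1.8650 / 1.8068 = 1.0322

1.03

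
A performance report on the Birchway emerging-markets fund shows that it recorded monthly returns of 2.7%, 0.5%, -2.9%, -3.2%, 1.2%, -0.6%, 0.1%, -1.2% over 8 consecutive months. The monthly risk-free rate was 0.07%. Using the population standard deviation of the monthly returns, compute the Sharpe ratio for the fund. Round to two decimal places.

μ = (2.7 + 0.5 − 2.9 − 3.2 + 1.2 − 0.6 + 0.1 − 1.2) / 8 = -0.4250%
Σ(r − μ)² = (2.7 − (-0.4250))² + (0.5 − (-0.4250))² + (-2.9 − (-0.4250))² + … = 27.9950
σ = √[27.9950 / 8] = 1.8707%
Sharpe = (μ − rf) / σ = (-0.4250 − 0.07) / 1.8707 = -0.4950 / 1.8707 = -0.2646

-0.26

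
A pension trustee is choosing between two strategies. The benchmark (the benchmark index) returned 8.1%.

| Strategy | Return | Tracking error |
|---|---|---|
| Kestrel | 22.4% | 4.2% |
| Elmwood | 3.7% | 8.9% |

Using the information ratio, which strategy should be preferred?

Kestrel: IR = (22.4% − 8.1%) / 4.2% = 3.405
Elmwood: IR = (3.7% − 8.1%) / 8.9% = -0.494
Highest: Kestrel (3.405).

Kestrel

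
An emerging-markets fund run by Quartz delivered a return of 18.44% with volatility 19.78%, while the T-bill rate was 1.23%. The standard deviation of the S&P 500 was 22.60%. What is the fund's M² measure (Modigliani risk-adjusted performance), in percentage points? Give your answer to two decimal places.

Sharpe = (Rp − Rf) / σp = (18.44% − 1.23%) / 19.78% = 0.8701
M² = Rf + Sharpe × σm = 1.23% + 0.8701 × 22.60% = 20.8943%

20.89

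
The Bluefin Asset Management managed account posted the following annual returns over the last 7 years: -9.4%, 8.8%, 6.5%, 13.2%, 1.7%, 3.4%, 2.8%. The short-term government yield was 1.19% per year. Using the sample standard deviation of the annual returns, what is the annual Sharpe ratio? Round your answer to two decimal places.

r̄ = (-9.4 + 8.8 + 6.5 + 13.2 + 1.7 + 3.4 + 2.8) / 7 = 27.00 / 7 = 3.8571%
Σ(r − r̄)² = (-9.4 − 3.8571)² + (8.8 − 3.8571)² + … = 300.4371
σ = √[300.4371 / 6] = 7.0762%
Sharpe = (r̄ − rf) / σ = (3.8571 − 1.19) / 7.0762 = 2.6671 / 7.0762 = 0.3769

0.38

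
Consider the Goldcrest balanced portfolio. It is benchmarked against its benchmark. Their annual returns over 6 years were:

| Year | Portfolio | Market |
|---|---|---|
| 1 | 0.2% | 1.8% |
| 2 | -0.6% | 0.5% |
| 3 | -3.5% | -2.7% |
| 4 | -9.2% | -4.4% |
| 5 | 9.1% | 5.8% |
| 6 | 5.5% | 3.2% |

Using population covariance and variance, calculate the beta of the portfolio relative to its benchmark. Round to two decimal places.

r̄p = 0.2500%,  r̄m = 0.7000%
Cov = Σ(rp − r̄p)(rm − r̄m) / 6 = 19.8867
Var(rm) = Σ(rm − r̄m)² / 6 = 11.8467
β = Cov / Var = 19.8867 / 11.8467 = 1.6787

1.68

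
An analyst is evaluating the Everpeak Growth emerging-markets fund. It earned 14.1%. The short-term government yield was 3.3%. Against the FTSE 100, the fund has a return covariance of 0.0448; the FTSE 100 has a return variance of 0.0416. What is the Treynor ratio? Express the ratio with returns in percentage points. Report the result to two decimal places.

β = Cov / Var = 0.0448 / 0.0416 = 1.0769
Treynor = (Rp − Rf) / β = (14.1% − 3.3%) / 1.0769 = 10.80 / 1.0769 = 10.0288

10.03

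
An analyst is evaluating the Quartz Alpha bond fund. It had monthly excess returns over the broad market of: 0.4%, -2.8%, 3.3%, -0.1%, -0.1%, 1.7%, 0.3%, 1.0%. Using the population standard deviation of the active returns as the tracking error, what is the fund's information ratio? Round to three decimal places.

Mean return μ = 3.70 / 8 = 0.4625%
Σ(r − μ)² = 21.1788; population σ = √(21.1788/8) = 1.6271%
IR = μ / tracking error = 0.4625 / 1.6271 = 0.2842

0.284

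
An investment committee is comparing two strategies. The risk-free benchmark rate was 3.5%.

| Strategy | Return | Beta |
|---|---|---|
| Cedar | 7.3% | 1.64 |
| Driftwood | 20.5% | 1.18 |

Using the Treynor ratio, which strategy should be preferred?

Driftwood

Cedar: Treynor = (7.3% − 3.5%) / 1.64 = 2.317
Driftwood: Treynor = (20.5% − 3.5%) / 1.18 = 14.407
Highest: Driftwood (14.407).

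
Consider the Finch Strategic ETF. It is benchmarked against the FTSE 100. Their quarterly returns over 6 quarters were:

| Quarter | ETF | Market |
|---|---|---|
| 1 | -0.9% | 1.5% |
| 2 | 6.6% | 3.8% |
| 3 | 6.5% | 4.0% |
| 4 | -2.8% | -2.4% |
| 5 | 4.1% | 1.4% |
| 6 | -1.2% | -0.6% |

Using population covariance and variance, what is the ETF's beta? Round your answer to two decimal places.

1.53

r̄p = 2.0500%,  r̄m = 1.2833%
Cov = Σ(rp − r̄p)(rm − r̄m) / 6 = 7.8542
Var(rm) = Σ(rm − r̄m)² / 6 = 5.1481
β = Cov / Var = 7.8542 / 5.1481 = 1.5257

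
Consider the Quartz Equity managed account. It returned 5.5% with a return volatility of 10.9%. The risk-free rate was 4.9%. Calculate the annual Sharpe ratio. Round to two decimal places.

Sharpe = (Rp − Rf) / σp = (5.5% − 4.9%) / 10.9% = 0.60% / 10.9% = 0.0550

0.06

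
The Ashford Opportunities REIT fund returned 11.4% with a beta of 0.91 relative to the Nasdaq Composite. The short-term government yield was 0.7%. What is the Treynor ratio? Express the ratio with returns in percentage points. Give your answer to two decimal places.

Treynor = (Rp − Rf) / β = (11.4% − 0.7%) / 0.91 = 10.70 / 0.91 = 11.7582

11.76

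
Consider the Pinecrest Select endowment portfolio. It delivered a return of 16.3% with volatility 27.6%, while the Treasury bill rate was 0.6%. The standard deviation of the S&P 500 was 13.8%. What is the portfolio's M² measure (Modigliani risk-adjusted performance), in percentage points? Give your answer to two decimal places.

8.45

Sharpe = (Rp − Rf) / σp = (16.3% − 0.6%) / 27.6% = 0.5688
M² = Rf + Sharpe × σm = 0.6% + 0.5688 × 13.8% = 8.4494%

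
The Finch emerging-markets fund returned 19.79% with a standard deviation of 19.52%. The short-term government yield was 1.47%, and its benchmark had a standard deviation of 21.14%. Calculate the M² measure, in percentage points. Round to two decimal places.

21.31

Sharpe = (Rp − Rf) / σp = (19.79% − 1.47%) / 19.52% = 0.9385
M² = Rf + Sharpe × σm = 1.47% + 0.9385 × 21.14% = 21.3099%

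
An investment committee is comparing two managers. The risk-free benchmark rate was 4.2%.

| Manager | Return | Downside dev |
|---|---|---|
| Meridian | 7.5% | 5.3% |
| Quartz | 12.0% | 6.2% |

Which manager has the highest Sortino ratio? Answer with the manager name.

Quartz

Meridian: Sortino ratio = (7.5% − 4.2%) / 5.3% = 0.623
Quartz: Sortino ratio = (12.0% − 4.2%) / 6.2% = 1.258
Highest: Quartz (1.258).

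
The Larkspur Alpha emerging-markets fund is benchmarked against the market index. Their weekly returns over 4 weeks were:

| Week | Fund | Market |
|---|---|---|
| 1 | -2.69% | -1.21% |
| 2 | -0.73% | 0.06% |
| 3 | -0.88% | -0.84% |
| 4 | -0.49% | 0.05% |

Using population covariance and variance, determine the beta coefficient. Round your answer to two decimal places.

r̄p = -1.1975%,  r̄m = -0.4850%
Cov = Σ(rp − r̄p)(rm − r̄m) / 4 = 0.4007
Var(rm) = Σ(rm − r̄m)² / 4 = 0.3087
β = Cov / Var = 0.4007 / 0.3087 = 1.2980

1.30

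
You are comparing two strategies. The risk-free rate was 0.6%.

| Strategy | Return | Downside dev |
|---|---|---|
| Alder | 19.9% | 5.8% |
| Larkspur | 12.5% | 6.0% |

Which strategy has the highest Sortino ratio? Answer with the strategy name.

Alder: Sortino ratio = (19.9% − 0.6%) / 5.8% = 3.328
Larkspur: Sortino ratio = (12.5% − 0.6%) / 6.0% = 1.983
Highest: Alder (3.328).

Alder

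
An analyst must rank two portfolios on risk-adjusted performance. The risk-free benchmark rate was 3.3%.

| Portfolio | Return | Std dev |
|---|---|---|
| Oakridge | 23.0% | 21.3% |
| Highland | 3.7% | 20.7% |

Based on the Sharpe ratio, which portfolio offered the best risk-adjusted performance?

Oakridge

Oakridge: Sharpe ratio = (23.0% − 3.3%) / 21.3% = 0.925
Highland: Sharpe ratio = (3.7% − 3.3%) / 20.7% = 0.019
Highest: Oakridge (0.925).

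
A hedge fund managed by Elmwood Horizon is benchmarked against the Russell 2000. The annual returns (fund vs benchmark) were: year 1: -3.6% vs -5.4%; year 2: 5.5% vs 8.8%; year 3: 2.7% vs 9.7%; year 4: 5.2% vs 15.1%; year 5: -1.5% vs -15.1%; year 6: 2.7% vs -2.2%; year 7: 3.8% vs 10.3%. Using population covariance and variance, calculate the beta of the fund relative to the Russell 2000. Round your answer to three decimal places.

r̄p = 2.1143%,  r̄m = 3.0286%
Cov = Σ(rp − r̄p)(rm − r̄m) / 7 = 26.2253
Var(rm) = Σ(rm − r̄m)² / 7 = 100.4906
β = Cov / Var = 26.2253 / 100.4906 = 0.2610

0.261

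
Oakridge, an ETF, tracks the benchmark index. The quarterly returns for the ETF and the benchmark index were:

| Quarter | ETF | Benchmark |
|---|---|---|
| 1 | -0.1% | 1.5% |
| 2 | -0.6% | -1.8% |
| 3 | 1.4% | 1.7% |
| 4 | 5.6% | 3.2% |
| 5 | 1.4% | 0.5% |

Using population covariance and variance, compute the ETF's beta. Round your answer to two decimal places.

1.03

r̄p = 1.5400%,  r̄m = 1.0200%
Cov = Σ(rp − r̄p)(rm − r̄m) / 5 = 2.8152
Var(rm) = Σ(rm − r̄m)² / 5 = 2.7336
β = Cov / Var = 2.8152 / 2.7336 = 1.0299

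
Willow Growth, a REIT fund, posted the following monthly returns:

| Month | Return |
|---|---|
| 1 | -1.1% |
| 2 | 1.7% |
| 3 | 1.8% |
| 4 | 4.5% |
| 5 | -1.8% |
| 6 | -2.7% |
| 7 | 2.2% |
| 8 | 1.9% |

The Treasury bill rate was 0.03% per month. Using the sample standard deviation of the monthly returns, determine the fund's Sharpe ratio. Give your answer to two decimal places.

0.32

r̄ = (-1.1 + 1.7 + 1.8 + 4.5 − 1.8 − 2.7 + 2.2 + 1.9) / 8 = 0.8125%
Σ(r − r̄)² = 41.2888; sample σ = √(41.2888/7) = 2.4287%
Sharpe = (r̄ − rf) / σ = (0.8125 − 0.03) / 2.4287 = 0.7825 / 2.4287 = 0.3222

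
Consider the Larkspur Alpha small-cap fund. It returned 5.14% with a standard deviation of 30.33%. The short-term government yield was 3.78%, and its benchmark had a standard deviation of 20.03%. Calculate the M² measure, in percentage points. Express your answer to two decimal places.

4.68

Sharpe = (Rp − Rf) / σp = (5.14% − 3.78%) / 30.33% = 0.0448
M² = Rf + Sharpe × σm = 3.78% + 0.0448 × 20.03% = 4.6773%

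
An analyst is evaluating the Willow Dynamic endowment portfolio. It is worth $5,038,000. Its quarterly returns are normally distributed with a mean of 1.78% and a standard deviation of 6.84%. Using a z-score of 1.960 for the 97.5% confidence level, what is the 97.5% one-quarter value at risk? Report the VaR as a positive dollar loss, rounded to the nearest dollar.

Return at the 97.5% tail: μ − z·σ = 1.78% − 1.960 × 6.84% = 1.78 − 13.4064 = -11.6264%
VaR = −(-11.6264%) × $5,038,000 = 11.6264% × $5,038,000 = $585,738

$585,738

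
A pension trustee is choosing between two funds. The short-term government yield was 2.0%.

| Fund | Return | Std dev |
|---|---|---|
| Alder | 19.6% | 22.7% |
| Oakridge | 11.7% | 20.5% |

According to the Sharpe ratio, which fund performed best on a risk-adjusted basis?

Alder: Sharpe ratio = (19.6% − 2.0%) / 22.7% = 0.775
Oakridge: Sharpe ratio = (11.7% − 2.0%) / 20.5% = 0.473
Highest: Alder (0.775).

Alder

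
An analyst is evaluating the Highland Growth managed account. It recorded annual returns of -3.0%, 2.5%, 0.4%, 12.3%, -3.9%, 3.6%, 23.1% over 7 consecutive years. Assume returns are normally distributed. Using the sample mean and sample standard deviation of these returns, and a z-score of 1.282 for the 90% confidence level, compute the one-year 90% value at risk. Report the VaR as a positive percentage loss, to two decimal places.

7.31

Mean return r̄ = 35.00 / 7 = 5.0000%
Σ(r − r̄)² = 553.4800; sample σ = √(553.4800/6) = 9.6045%
VaR = −(r̄ − z·σ) = −(5.0000 − 1.282 × 9.6045) = −(-7.3130) = 7.3130%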